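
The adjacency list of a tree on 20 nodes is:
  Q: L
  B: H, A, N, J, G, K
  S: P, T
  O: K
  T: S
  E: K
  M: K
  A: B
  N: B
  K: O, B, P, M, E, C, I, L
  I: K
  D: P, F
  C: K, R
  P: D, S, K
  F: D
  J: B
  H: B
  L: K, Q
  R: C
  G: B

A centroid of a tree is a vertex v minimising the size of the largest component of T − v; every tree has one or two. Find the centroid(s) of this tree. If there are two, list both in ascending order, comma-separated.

If K is removed the pieces have sizes 6, 5, 2, 2, 1, 1, 1, 1, all ≤ ⌊20/2⌋ = 10.
Every other node leaves some component of size > 10, so the centroid is unique.

K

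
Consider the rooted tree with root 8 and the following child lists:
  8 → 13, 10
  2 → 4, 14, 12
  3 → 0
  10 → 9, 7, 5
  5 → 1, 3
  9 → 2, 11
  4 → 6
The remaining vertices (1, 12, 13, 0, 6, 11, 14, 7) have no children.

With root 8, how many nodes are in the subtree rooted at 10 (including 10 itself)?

13

10's subtree: {10, 9, 5, 7, 2, 11, 3, 1, 4, 12, 14, 0, 6}, size 13.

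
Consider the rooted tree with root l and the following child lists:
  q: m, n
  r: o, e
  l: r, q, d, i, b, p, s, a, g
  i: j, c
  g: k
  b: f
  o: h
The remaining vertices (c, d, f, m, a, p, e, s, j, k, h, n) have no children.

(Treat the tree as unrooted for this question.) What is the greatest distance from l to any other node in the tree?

Distances from l peak at 3, attained at h.
l – r – o – h

3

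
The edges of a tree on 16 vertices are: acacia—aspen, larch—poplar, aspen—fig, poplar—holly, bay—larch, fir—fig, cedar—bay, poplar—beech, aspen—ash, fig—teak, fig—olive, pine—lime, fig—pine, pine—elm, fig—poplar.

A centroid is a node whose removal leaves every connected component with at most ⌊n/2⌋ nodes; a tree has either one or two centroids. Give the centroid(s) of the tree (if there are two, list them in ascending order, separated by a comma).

fig

Delete fig: the remaining components have sizes 6, 3, 3, 1, 1, 1. Max 6 ≤ 8, so fig is a centroid.
No neighbour of fig does as well, so fig is the unique centroid.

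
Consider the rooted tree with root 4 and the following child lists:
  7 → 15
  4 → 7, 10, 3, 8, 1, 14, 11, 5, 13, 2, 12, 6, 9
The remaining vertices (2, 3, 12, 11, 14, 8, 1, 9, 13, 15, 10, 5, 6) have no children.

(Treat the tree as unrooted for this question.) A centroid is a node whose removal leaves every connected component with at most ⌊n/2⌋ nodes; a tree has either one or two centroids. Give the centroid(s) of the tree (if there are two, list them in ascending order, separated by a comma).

Removing 4 splits the tree into components of sizes 2, 1, 1, 1, 1, 1, 1, 1, 1, 1, 1, 1, 1; the largest is 2 ≤ ⌊15/2⌋ = 7.
Every other node leaves some component of size > 7, so the centroid is unique.

4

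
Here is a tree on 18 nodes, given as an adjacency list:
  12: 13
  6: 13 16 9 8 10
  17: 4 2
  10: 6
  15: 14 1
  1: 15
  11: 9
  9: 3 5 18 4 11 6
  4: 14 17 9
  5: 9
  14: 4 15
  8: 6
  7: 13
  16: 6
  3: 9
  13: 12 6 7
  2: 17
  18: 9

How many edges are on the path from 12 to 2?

6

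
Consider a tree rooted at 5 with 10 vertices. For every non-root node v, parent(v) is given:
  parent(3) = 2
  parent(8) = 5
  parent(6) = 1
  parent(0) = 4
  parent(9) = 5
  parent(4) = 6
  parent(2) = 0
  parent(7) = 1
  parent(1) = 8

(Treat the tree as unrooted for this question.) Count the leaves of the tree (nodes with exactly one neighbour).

The leaves are 3, 7, 9.
That is 3 leaves.

3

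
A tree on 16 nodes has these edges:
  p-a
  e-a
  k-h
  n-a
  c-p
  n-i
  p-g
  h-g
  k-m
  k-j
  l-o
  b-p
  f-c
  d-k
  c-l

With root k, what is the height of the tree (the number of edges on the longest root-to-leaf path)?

6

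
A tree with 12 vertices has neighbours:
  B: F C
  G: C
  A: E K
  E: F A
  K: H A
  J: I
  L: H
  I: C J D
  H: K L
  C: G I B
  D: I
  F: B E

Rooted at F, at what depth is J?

4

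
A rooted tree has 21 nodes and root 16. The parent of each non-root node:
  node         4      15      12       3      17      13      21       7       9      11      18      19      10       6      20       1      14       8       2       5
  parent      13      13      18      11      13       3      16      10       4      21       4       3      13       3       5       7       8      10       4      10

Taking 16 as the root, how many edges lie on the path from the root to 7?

6

Path from 16 to 7: 16 – 21 – 11 – 3 – 13 – 10 – 7, which has 6 edges.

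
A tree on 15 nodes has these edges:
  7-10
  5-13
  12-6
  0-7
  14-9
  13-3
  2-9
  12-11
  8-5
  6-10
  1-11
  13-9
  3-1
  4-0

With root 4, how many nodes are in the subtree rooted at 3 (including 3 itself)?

3's subtree: {3, 13, 5, 9, 8, 14, 2}, size 7.

7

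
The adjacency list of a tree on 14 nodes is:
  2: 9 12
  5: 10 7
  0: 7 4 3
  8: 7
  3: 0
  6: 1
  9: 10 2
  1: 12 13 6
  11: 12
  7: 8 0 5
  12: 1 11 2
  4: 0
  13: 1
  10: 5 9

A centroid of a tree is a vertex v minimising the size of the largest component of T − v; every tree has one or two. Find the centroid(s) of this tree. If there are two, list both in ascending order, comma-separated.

9, 10

Removing 10 splits the tree into components of sizes 7, 6; the largest is 7 ≤ ⌊14/2⌋ = 7.
9 is adjacent to 10 and is also a centroid (the largest component after removing it is likewise 7).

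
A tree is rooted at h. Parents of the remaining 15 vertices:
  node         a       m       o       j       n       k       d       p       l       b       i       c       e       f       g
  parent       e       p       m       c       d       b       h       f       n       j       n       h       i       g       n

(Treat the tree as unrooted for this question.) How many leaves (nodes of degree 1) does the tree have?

4

Degree-1 nodes: a, k, l, o — 4 of them.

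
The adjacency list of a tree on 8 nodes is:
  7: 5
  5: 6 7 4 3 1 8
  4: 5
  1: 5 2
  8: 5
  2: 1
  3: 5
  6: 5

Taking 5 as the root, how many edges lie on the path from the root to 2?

Path from 5 to 2: 5 → 1 → 2, which has 2 edges.

2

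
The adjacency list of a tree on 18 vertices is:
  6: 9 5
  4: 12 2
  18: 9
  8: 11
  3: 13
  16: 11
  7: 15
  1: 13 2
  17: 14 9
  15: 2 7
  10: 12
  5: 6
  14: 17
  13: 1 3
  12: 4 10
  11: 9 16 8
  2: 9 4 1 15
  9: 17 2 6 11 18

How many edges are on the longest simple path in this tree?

6

A longest path is 10-12-4-2-1-13-3, with 6 edges.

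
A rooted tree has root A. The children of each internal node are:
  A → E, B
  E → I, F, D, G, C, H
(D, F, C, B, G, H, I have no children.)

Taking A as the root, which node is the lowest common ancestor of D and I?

D's ancestor chain is D, E, A and I's is I, E, A; they first meet at E.

E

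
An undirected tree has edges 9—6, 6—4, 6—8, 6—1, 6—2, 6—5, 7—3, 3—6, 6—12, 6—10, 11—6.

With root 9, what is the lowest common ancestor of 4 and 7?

6

Ancestors of 4 (toward the root): 4, 6, 9.
Ancestors of 7: 7, 3, 6, 9.
The deepest node appearing in both lists is 6.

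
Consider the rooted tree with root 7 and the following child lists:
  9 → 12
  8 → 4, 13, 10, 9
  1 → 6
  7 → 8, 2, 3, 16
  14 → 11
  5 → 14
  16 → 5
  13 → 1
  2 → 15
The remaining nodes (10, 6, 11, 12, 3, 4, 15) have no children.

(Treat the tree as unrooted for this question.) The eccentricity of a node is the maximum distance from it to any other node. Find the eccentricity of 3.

5

The node farthest from 3 is 6 (11 also at distance 5), via 3 – 7 – 8 – 13 – 1 – 6 — 5 edges.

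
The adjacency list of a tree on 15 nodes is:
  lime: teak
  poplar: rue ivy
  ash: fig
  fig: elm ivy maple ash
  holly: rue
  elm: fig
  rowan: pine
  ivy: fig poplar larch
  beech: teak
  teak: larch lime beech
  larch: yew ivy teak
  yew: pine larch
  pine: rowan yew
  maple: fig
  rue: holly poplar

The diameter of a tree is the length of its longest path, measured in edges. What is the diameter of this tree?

7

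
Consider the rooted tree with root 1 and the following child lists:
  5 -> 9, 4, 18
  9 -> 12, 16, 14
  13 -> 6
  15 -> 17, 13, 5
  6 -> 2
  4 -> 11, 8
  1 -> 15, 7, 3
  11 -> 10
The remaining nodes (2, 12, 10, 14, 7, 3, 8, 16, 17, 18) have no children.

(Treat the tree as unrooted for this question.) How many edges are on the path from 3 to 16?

5

3–1–15–5–9–16: 5 edges.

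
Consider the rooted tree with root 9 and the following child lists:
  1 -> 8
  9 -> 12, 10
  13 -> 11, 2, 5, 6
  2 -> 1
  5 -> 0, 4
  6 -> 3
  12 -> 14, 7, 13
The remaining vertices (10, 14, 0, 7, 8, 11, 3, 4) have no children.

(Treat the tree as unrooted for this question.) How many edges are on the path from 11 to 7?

3

11 – 13 – 12 – 7: 3 edges.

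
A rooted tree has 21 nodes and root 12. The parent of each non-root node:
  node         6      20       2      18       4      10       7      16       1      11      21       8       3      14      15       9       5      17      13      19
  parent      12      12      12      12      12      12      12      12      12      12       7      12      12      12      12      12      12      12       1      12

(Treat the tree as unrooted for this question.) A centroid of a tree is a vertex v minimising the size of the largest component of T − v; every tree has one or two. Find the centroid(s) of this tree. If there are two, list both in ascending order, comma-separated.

12

Removing 12 splits the tree into components of sizes 2, 2, 1, 1, 1, 1, 1, 1, 1, 1, 1, 1, 1, 1, 1, 1, 1, 1; the largest is 2 ≤ ⌊21/2⌋ = 10.
No neighbour of 12 does as well, so 12 is the unique centroid.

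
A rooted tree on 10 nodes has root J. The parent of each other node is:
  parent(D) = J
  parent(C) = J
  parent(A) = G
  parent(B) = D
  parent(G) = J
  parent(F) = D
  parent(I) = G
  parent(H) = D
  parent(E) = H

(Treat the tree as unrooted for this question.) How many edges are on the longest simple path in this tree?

Starting from I, a farthest node is E at distance 5.
One longest path: I-G-J-D-H-E.
So the diameter is 5.

5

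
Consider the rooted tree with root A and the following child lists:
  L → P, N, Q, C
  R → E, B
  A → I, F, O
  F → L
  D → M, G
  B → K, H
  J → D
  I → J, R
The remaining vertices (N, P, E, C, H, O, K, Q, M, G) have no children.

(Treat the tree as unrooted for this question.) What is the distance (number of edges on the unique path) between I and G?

The path is I – J – D – G, which has 3 edges.

3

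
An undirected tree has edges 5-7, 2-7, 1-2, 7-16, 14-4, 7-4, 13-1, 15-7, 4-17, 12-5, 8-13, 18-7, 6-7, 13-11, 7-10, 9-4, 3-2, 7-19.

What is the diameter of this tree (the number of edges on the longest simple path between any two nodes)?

Starting from 8, a farthest node is 9 at distance 6.
One longest path: 8 – 13 – 1 – 2 – 7 – 4 – 9.
So the diameter is 6.

6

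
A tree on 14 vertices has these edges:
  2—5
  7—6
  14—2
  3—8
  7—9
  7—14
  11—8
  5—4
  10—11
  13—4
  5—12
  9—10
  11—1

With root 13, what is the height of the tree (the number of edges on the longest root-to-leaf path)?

10

3 sits deepest: 13 – 4 – 5 – 2 – 14 – 7 – 9 – 10 – 11 – 8 – 3 — 10 edges from the root.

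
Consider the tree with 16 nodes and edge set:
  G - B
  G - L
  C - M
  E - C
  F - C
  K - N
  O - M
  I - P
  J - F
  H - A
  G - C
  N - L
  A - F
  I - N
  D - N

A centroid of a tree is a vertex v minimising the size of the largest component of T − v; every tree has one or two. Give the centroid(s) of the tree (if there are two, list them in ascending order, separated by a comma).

C, G

If G is removed the pieces have sizes 8, 6, 1, all ≤ ⌊16/2⌋ = 8.
C is adjacent to G and is also a centroid (the largest component after removing it is likewise 8).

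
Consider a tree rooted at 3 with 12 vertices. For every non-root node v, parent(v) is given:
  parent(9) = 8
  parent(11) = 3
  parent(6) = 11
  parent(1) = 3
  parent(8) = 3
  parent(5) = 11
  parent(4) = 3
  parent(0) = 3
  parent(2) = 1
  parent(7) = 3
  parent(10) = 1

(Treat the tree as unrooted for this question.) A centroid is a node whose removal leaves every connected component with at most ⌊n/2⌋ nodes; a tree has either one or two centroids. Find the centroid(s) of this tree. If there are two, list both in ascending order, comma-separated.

3

If 3 is removed the pieces have sizes 3, 3, 2, 1, 1, 1, all ≤ ⌊12/2⌋ = 6.
No neighbour of 3 does as well, so 3 is the unique centroid.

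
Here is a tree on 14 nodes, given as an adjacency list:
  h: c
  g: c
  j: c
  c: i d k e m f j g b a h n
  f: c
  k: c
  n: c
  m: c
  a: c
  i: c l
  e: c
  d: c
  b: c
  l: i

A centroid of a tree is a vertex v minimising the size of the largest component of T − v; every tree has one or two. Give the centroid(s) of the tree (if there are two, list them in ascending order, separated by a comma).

If c is removed the pieces have sizes 2, 1, 1, 1, 1, 1, 1, 1, 1, 1, 1, 1, all ≤ ⌊14/2⌋ = 7.
Every other node leaves some component of size > 7, so the centroid is unique.

c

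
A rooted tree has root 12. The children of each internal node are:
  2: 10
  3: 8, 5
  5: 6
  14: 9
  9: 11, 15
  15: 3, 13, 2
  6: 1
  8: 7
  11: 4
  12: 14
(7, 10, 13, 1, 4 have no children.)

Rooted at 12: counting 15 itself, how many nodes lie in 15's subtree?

15's subtree: {15, 3, 13, 2, 5, 8, 10, 6, 7, 1}, size 10.

10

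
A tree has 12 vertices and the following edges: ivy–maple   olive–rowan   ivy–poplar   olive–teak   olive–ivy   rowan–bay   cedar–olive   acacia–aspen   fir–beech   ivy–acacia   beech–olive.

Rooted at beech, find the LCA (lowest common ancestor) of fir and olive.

beech

fir's ancestor chain is fir, beech and olive's is olive, beech; they first meet at beech.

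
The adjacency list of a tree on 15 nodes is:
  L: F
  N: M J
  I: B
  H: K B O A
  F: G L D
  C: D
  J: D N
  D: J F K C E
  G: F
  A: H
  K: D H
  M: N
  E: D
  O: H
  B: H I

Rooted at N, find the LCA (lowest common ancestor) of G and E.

Ancestors of G (toward the root): G, F, D, J, N.
Ancestors of E: E, D, J, N.
The deepest node appearing in both lists is D.

D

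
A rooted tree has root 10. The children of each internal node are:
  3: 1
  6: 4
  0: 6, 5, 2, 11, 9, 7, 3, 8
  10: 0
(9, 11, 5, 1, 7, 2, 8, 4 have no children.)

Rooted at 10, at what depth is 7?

2

10 – 0 – 7 — 2 edges.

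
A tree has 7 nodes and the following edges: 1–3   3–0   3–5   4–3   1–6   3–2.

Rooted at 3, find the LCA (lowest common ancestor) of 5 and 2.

3

Path 5→root: 5 3; path 2→root: 2 3.
First common node: 3.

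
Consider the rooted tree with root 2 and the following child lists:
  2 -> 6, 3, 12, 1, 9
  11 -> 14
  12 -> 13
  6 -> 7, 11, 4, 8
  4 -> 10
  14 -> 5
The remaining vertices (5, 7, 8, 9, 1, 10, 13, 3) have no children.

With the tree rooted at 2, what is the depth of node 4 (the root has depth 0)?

2

Path from 2 to 4: 2–6–4, which has 2 edges.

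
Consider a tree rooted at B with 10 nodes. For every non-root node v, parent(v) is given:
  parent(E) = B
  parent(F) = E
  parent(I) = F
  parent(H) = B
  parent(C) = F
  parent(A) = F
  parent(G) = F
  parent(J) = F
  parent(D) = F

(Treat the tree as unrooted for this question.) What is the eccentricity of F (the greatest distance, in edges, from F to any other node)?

Distances from F peak at 3, attained at H.
F-E-B-H

3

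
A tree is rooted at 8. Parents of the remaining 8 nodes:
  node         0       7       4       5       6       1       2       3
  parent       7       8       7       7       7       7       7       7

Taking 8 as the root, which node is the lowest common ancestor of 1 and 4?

7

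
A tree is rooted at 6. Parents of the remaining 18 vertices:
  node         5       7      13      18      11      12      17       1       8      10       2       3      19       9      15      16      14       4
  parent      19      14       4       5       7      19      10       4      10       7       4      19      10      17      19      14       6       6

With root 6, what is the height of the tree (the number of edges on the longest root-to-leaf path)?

The longest root-to-leaf path is 6-14-7-10-19-5-18 (6 edges).

6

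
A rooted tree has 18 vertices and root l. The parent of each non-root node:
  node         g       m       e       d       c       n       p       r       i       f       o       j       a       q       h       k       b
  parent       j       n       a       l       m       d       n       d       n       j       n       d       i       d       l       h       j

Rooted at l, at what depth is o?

3

Climbing from o to the root: o → n → d → l. That's 3 steps.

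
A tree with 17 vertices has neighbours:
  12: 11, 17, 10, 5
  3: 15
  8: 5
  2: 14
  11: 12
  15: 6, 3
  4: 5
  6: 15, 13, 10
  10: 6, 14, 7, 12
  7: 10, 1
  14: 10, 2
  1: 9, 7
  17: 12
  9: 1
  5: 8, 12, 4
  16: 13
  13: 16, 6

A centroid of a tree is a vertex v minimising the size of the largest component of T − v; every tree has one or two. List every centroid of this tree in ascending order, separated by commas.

10

Delete 10: the remaining components have sizes 6, 5, 3, 2. Max 6 ≤ 8, so 10 is a centroid.
Every other node leaves some component of size > 8, so the centroid is unique.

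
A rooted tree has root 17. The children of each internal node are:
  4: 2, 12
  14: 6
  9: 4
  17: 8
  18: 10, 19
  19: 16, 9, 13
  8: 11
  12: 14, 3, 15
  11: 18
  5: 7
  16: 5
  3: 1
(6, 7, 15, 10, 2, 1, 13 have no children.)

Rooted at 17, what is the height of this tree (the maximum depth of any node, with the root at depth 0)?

A deepest node is 1, reached by 17 → 8 → 11 → 18 → 19 → 9 → 4 → 12 → 3 → 1.
That path has 9 edges, so the height is 9.

9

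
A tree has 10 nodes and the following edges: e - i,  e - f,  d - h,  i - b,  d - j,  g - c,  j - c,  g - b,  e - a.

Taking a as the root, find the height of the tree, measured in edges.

The longest root-to-leaf path is a → e → i → b → g → c → j → d → h (8 edges).

8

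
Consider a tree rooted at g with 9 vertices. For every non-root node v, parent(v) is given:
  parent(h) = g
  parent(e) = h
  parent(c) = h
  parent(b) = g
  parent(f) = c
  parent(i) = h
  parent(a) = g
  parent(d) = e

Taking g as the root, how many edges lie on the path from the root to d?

Path from g to d: g – h – e – d, which has 3 edges.

3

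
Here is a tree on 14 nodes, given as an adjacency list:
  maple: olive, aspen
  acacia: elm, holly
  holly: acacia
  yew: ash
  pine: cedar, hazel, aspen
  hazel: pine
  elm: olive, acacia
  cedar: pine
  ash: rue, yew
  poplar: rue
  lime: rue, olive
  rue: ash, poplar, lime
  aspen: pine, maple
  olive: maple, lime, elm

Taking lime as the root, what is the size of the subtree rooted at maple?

5

maple's subtree: {maple, aspen, pine, cedar, hazel}, size 5.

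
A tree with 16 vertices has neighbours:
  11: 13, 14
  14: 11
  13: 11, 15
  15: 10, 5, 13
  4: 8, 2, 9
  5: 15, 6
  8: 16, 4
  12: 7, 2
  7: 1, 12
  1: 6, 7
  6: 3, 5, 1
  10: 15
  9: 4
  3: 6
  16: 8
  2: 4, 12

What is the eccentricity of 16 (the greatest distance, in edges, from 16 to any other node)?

The node farthest from 16 is 14, via 16 – 8 – 4 – 2 – 12 – 7 – 1 – 6 – 5 – 15 – 13 – 11 – 14 — 12 edges.

12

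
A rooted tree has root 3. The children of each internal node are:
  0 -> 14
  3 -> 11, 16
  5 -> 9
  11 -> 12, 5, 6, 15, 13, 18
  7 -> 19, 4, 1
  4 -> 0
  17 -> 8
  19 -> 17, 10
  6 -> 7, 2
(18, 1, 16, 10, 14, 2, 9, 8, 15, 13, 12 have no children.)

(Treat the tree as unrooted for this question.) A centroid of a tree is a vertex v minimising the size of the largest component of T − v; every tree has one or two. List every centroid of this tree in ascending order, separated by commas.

6

Delete 6: the remaining components have sizes 9, 9, 1. Max 9 ≤ 10, so 6 is a centroid.
No neighbour of 6 does as well, so 6 is the unique centroid.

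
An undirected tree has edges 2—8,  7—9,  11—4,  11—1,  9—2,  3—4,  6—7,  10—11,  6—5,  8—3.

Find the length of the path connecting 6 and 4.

6

Walking from 6: 6 - 7 - 9 - 2 - 8 - 3 - 4. Length 6.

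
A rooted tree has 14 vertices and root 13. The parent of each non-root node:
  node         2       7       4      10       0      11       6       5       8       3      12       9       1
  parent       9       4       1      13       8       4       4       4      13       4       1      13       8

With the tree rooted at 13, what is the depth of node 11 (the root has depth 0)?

4

Climbing from 11 to the root: 11 → 4 → 1 → 8 → 13. That's 4 steps.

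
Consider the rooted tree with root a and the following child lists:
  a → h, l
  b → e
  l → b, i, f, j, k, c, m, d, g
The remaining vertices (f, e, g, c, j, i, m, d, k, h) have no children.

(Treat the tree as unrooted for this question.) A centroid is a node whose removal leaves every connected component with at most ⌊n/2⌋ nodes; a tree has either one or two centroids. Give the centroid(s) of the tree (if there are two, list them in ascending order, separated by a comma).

l

If l is removed the pieces have sizes 2, 2, 1, 1, 1, 1, 1, 1, 1, 1, all ≤ ⌊13/2⌋ = 6.
No neighbour of l does as well, so l is the unique centroid.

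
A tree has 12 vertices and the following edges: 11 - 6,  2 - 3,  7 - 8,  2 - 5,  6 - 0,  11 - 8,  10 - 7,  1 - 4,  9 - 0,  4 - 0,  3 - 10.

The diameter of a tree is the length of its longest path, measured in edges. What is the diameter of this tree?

10

Starting from 5, a farthest node is 1 at distance 10.
One longest path: 5-2-3-10-7-8-11-6-0-4-1.
So the diameter is 10.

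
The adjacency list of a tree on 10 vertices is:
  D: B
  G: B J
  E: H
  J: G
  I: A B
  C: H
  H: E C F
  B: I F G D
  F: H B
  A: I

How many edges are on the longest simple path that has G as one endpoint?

The node farthest from G is C (E also at distance 4), via G–B–F–H–C — 4 edges.

4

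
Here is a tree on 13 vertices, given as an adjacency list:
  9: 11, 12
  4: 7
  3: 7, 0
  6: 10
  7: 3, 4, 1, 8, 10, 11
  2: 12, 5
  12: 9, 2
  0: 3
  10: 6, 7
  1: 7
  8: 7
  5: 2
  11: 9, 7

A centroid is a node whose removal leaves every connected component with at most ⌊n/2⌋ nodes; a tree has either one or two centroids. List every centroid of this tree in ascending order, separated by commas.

7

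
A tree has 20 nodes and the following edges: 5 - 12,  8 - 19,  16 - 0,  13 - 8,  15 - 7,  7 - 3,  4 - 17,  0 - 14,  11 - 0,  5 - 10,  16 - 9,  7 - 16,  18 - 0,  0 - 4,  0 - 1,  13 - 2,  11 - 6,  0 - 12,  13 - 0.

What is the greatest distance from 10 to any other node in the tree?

6

A farthest node from 10 is 15 (3, 19 also at distance 6).
The path 10 – 5 – 12 – 0 – 16 – 7 – 15 has 6 edges.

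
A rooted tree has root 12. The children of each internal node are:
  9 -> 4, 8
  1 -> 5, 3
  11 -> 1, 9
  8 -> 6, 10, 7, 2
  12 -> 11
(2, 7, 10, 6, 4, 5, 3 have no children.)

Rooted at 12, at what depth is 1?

2

12–11–1 — 2 edges.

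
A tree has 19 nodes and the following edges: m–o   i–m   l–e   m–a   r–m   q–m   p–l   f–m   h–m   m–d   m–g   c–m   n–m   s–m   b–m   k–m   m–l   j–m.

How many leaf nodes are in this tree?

17

The leaves are a, b, c, d, e, f, g, h, i, j, k, n, o, p, q, r, s.
That is 17 leaves.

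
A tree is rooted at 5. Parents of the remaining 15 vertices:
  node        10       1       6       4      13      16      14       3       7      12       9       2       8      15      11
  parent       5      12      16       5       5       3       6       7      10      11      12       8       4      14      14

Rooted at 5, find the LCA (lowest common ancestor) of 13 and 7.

Ancestors of 13 (toward the root): 13, 5.
Ancestors of 7: 7, 10, 5.
The deepest node appearing in both lists is 5.

5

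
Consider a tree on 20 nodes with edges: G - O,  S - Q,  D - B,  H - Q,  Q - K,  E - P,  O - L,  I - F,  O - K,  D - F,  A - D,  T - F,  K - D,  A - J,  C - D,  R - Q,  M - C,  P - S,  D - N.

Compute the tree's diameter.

7

BFS from E reaches J last, at distance 7; BFS from J confirms no node is farther.
Path: E-P-S-Q-K-D-A-J.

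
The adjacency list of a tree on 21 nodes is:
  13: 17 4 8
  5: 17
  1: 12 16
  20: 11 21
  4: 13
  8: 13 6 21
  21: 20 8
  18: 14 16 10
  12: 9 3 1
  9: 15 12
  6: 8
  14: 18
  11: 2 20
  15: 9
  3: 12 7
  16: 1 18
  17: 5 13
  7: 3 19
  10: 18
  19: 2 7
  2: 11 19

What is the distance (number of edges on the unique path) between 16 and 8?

The path is 16–1–12–3–7–19–2–11–20–21–8, which has 10 edges.

10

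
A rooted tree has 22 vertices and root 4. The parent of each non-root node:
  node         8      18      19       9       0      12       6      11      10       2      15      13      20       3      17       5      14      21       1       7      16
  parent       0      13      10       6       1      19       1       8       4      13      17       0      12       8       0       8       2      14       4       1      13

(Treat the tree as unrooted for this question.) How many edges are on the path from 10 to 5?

5

10–4–1–0–8–5: 5 edges.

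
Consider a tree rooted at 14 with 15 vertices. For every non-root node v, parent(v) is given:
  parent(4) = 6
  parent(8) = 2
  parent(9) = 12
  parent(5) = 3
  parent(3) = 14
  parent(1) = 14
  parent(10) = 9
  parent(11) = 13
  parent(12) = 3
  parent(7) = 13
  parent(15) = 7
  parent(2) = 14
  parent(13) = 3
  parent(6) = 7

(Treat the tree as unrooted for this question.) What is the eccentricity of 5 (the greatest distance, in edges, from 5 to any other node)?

Distances from 5 peak at 5, attained at 4.
5 – 3 – 13 – 7 – 6 – 4

5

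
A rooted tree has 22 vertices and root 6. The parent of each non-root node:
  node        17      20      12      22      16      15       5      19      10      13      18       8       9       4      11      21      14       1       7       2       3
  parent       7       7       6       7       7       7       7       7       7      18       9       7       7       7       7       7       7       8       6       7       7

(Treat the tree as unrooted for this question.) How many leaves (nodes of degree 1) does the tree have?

Exactly 17 nodes have a single neighbour: 1, 2, 3, 4, 5, 10, 11, 12, 13, 14, 15, 16, 17, 19, 20, 21, 22.

17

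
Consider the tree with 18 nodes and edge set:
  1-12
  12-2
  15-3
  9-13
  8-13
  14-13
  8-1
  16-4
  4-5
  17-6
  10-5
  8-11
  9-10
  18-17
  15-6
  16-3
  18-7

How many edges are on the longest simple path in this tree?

15

A longest path is 7 - 18 - 17 - 6 - 15 - 3 - 16 - 4 - 5 - 10 - 9 - 13 - 8 - 1 - 12 - 2, with 15 edges.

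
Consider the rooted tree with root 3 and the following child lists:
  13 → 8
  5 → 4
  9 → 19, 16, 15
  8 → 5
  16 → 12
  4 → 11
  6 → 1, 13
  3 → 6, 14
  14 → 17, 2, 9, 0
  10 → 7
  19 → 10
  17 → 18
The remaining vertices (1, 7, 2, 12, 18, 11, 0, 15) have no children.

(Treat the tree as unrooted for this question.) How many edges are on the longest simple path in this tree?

11

A longest path is 11 – 4 – 5 – 8 – 13 – 6 – 3 – 14 – 9 – 19 – 10 – 7, with 11 edges.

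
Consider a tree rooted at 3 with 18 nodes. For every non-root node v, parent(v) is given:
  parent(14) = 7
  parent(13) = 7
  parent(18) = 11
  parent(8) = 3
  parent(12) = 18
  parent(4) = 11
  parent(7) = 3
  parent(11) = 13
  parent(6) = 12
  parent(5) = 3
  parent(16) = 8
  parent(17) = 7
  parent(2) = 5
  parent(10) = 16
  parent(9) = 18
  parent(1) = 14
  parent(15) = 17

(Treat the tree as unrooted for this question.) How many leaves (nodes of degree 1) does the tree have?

7

The leaves are 1, 2, 4, 6, 9, 10, 15.
That is 7 leaves.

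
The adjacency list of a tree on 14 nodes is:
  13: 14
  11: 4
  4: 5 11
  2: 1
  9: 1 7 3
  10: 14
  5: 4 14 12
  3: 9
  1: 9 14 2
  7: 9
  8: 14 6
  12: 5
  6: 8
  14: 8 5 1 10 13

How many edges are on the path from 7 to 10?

4

Walking from 7: 7 - 9 - 1 - 14 - 10. Length 4.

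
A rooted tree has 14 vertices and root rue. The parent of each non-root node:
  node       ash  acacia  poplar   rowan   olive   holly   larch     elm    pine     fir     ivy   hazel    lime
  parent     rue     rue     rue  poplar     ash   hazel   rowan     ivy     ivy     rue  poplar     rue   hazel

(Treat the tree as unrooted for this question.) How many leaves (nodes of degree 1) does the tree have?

Degree-1 nodes: acacia, elm, fir, holly, larch, lime, olive, pine — 8 of them.

8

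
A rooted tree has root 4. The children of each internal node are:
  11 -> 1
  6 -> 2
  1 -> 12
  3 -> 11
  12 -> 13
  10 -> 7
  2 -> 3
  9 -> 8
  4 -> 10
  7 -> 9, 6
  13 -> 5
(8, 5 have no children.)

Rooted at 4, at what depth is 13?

Climbing from 13 to the root: 13–12–1–11–3–2–6–7–10–4. That's 9 steps.

9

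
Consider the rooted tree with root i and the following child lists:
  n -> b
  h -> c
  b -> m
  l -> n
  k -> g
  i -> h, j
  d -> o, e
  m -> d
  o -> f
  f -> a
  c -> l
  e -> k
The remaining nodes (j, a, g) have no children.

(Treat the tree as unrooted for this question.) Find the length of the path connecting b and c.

3

Walking from b: b – n – l – c. Length 3.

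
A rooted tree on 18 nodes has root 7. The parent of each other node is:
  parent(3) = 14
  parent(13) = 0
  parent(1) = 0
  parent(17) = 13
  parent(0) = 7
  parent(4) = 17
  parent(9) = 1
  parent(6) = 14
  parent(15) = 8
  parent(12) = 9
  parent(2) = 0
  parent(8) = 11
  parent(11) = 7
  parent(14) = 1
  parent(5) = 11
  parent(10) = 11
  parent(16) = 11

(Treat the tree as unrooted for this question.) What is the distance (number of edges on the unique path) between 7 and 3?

The path is 7 - 0 - 1 - 14 - 3, which has 4 edges.

4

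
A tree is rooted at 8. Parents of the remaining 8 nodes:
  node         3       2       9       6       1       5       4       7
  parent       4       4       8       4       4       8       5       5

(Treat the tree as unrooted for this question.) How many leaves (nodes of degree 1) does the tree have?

6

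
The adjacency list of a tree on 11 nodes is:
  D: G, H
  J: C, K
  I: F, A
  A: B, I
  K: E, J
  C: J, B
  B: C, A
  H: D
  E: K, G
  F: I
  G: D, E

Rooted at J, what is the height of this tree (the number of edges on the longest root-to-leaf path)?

5

F sits deepest: J → C → B → A → I → F — 5 edges from the root.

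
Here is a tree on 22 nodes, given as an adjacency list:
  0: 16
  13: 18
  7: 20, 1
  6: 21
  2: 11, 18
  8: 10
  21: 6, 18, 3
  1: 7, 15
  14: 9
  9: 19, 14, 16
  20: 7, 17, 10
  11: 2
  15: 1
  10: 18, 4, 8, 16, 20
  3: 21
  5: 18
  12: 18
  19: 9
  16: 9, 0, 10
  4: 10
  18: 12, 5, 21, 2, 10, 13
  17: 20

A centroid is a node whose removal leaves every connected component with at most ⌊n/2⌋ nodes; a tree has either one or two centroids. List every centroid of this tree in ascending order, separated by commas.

Removing 10 splits the tree into components of sizes 9, 5, 5, 1, 1; the largest is 9 ≤ ⌊22/2⌋ = 11.
Every other node leaves some component of size > 11, so the centroid is unique.

10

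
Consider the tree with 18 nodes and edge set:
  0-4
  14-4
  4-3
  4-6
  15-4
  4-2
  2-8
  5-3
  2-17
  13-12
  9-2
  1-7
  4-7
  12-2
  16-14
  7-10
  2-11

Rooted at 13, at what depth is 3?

4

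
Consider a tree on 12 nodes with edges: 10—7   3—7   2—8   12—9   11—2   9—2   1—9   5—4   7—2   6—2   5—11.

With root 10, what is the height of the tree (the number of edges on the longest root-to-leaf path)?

5

A deepest node is 4, reached by 10-7-2-11-5-4.
That path has 5 edges, so the height is 5.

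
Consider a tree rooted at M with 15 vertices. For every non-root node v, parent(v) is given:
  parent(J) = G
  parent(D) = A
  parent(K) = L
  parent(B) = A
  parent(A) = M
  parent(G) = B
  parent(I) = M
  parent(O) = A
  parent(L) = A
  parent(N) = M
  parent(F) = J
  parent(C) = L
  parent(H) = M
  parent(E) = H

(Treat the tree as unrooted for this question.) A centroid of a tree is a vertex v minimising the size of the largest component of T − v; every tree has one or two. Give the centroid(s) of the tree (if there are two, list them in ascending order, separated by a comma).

A

Delete A: the remaining components have sizes 5, 4, 3, 1, 1. Max 5 ≤ 7, so A is a centroid.
Every other node leaves some component of size > 7, so the centroid is unique.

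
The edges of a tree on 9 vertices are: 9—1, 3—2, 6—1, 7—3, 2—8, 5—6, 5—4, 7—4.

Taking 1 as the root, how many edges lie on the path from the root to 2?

Path from 1 to 2: 1 → 6 → 5 → 4 → 7 → 3 → 2, which has 6 edges.

6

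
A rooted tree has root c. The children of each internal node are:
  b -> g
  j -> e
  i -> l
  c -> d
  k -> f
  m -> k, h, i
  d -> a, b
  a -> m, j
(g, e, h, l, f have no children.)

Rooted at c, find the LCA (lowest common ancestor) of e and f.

e's ancestor chain is e, j, a, d, c and f's is f, k, m, a, d, c; they first meet at a.

a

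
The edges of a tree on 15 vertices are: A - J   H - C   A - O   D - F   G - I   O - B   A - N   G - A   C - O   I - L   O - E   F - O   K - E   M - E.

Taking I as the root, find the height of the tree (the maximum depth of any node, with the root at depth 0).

M sits deepest: I → G → A → O → E → M — 5 edges from the root.

5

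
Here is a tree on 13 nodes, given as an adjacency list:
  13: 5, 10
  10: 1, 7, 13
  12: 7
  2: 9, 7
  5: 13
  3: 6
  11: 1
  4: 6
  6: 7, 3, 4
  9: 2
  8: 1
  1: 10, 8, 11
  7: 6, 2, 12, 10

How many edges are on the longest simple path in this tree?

5

Starting from 5, a farthest node is 3 at distance 5.
One longest path: 5–13–10–7–6–3.
So the diameter is 5.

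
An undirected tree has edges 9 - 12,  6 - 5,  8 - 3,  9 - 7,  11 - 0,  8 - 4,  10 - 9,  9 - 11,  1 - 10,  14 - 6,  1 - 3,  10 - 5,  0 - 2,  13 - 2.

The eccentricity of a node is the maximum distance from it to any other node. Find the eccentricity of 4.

A farthest node from 4 is 13.
The path 4 – 8 – 3 – 1 – 10 – 9 – 11 – 0 – 2 – 13 has 9 edges.

9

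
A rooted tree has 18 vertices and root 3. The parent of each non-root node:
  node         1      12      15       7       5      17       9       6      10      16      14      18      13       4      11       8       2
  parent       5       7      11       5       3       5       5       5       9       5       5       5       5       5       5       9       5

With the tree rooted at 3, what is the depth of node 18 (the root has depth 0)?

3 → 5 → 18 — 2 edges.

2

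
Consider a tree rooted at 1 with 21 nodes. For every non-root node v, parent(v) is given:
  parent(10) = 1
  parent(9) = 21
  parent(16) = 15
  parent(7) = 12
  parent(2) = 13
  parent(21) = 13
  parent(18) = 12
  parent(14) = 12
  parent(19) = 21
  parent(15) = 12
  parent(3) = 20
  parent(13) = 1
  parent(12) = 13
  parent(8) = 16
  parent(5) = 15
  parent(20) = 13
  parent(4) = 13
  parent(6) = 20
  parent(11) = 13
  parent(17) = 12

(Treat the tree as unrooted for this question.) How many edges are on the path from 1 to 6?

3

Walking from 1: 1 – 13 – 20 – 6. Length 3.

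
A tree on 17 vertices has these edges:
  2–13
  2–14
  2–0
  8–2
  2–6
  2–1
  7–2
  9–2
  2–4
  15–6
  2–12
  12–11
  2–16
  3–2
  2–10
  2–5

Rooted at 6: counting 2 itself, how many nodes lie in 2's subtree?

The subtree rooted at 2 contains: 2, 3, 7, 13, 12, 16, 8, 9, 14, 0, 10, 5, 1, 4, 11 — 15 nodes.

15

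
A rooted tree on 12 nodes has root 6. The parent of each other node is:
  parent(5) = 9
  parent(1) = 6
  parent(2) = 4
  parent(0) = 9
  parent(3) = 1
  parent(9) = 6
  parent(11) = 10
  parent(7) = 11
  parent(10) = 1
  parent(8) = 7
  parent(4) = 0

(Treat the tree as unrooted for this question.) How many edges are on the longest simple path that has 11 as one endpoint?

7

The node farthest from 11 is 2, via 11 – 10 – 1 – 6 – 9 – 0 – 4 – 2 — 7 edges.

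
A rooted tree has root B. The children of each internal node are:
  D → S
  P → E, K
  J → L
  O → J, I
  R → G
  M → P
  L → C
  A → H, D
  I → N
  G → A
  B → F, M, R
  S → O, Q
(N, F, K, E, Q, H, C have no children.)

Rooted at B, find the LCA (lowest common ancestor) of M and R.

B

Path M→root: M B; path R→root: R B.
First common node: B.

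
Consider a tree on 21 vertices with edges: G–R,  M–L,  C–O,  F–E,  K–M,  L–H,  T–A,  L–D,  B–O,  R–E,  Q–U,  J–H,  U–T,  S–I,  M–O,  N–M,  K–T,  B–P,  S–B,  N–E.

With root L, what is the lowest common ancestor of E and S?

M

Ancestors of E (toward the root): E, N, M, L.
Ancestors of S: S, B, O, M, L.
The deepest node appearing in both lists is M.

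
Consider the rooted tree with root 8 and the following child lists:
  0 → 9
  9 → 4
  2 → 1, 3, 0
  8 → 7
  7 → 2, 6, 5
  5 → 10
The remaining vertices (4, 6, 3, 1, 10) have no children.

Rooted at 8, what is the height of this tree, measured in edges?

The longest root-to-leaf path is 8-7-2-0-9-4 (5 edges).

5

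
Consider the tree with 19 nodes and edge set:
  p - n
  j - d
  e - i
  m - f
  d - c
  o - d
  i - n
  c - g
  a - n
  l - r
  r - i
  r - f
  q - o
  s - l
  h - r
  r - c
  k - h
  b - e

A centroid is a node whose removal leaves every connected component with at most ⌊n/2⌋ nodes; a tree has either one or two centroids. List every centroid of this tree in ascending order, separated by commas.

r

Delete r: the remaining components have sizes 6, 6, 2, 2, 2. Max 6 ≤ 9, so r is a centroid.
Every other node leaves some component of size > 9, so the centroid is unique.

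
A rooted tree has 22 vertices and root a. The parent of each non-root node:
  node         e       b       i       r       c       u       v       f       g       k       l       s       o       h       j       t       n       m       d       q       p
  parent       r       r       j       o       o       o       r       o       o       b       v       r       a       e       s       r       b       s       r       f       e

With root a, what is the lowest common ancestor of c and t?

o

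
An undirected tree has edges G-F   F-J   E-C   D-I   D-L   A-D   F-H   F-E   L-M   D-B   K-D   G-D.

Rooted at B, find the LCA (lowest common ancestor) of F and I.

F's ancestor chain is F, G, D, B and I's is I, D, B; they first meet at D.

D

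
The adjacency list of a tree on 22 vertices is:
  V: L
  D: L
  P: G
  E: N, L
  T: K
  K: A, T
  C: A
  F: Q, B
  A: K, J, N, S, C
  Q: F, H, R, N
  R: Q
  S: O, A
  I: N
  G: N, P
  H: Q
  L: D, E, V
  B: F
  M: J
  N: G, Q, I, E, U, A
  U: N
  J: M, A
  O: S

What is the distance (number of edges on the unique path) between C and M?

3

The path is C – A – J – M, which has 3 edges.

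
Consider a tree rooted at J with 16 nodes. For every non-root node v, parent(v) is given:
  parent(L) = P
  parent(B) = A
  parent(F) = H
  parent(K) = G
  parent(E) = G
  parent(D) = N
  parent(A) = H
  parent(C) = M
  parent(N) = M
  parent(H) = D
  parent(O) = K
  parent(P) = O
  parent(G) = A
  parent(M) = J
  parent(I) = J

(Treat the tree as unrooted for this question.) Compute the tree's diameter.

11

BFS from I reaches L last, at distance 11; BFS from L confirms no node is farther.
Path: I–J–M–N–D–H–A–G–K–O–P–L.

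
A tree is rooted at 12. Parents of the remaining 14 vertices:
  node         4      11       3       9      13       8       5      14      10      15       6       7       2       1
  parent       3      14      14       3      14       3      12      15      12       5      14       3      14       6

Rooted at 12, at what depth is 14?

Climbing from 14 to the root: 14 → 15 → 5 → 12. That's 3 steps.

3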